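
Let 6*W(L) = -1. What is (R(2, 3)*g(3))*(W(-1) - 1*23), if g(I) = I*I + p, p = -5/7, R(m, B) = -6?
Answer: 8062/7 ≈ 1151.7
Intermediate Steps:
W(L) = -⅙ (W(L) = (⅙)*(-1) = -⅙)
p = -5/7 (p = -5*⅐ = -5/7 ≈ -0.71429)
g(I) = -5/7 + I² (g(I) = I*I - 5/7 = I² - 5/7 = -5/7 + I²)
(R(2, 3)*g(3))*(W(-1) - 1*23) = (-6*(-5/7 + 3²))*(-⅙ - 1*23) = (-6*(-5/7 + 9))*(-⅙ - 23) = -6*58/7*(-139/6) = -348/7*(-139/6) = 8062/7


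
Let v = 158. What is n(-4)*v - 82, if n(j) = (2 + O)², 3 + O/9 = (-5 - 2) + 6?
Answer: 182566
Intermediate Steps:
O = -36 (O = -27 + 9*((-5 - 2) + 6) = -27 + 9*(-7 + 6) = -27 + 9*(-1) = -27 - 9 = -36)
n(j) = 1156 (n(j) = (2 - 36)² = (-34)² = 1156)
n(-4)*v - 82 = 1156*158 - 82 = 182648 - 82 = 182566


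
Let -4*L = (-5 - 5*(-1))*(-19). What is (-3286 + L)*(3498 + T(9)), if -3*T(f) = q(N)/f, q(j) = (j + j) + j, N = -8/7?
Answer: -724175252/63 ≈ -1.1495e+7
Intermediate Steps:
N = -8/7 (N = -8*⅐ = -8/7 ≈ -1.1429)
q(j) = 3*j (q(j) = 2*j + j = 3*j)
L = 0 (L = -(-5 - 5*(-1))*(-19)/4 = -(-5 + 5)*(-19)/4 = -0*(-19) = -¼*0 = 0)
T(f) = 8/(7*f) (T(f) = -3*(-8/7)/(3*f) = -(-8)/(7*f) = 8/(7*f))
(-3286 + L)*(3498 + T(9)) = (-3286 + 0)*(3498 + (8/7)/9) = -3286*(3498 + (8/7)*(⅑)) = -3286*(3498 + 8/63) = -3286*220382/63 = -724175252/63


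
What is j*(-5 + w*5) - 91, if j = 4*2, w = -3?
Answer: -251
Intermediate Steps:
j = 8
j*(-5 + w*5) - 91 = 8*(-5 - 3*5) - 91 = 8*(-5 - 15) - 91 = 8*(-20) - 91 = -160 - 91 = -251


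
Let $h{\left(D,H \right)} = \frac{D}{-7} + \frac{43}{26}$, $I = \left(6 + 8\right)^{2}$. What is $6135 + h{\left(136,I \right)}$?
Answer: $\frac{1113335}{182} \approx 6117.2$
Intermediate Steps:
$I = 196$ ($I = 14^{2} = 196$)
$h{\left(D,H \right)} = \frac{43}{26} - \frac{D}{7}$ ($h{\left(D,H \right)} = D \left(- \frac{1}{7}\right) + 43 \cdot \frac{1}{26} = - \frac{D}{7} + \frac{43}{26} = \frac{43}{26} - \frac{D}{7}$)
$6135 + h{\left(136,I \right)} = 6135 + \left(\frac{43}{26} - \frac{136}{7}\right) = 6135 - \frac{3235}{182} = \frac{1113335}{182}$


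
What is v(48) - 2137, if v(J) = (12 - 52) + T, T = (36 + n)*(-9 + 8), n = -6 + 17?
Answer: -2224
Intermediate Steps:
n = 11
T = -47 (T = (36 + 11)*(-9 + 8) = 47*(-1) = -47)
v(J) = -87 (v(J) = (12 - 52) - 47 = -40 - 47 = -87)
v(48) - 2137 = -87 - 2137 = -2224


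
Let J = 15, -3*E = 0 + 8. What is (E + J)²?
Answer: 1369/9 ≈ 152.11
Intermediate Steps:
E = -8/3 (E = -(0 + 8)/3 = -⅓*8 = -8/3 ≈ -2.6667)
(E + J)² = (-8/3 + 15)² = (37/3)² = 1369/9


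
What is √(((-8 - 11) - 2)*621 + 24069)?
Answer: 2*√2757 ≈ 105.01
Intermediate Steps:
√(((-8 - 11) - 2)*621 + 24069) = √((-19 - 2)*621 + 24069) = √(-21*621 + 24069) = √(-13041 + 24069) = √11028 = 2*√2757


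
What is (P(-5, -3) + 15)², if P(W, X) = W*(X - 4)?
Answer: 2500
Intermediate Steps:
P(W, X) = W*(-4 + X)
(P(-5, -3) + 15)² = (-5*(-4 - 3) + 15)² = (-5*(-7) + 15)² = (35 + 15)² = 50² = 2500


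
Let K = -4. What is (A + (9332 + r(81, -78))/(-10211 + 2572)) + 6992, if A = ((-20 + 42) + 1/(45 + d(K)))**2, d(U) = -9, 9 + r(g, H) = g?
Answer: 74013396775/9900144 ≈ 7476.0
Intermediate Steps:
r(g, H) = -9 + g
A = 628849/1296 (A = ((-20 + 42) + 1/(45 - 9))**2 = (22 + 1/36)**2 = (793/36)**2 = 628849/1296 ≈ 485.22)
(A + (9332 + r(81, -78))/(-10211 + 2572)) + 6992 = (628849/1296 + (9332 + (-9 + 81))/(-10211 + 2572)) + 6992 = (628849/1296 + (9332 + 72)/(-7639)) + 6992 = (628849/1296 + 9404*(-1/7639)) + 6992 = (628849/1296 - 9404/7639) + 6992 = 4791589927/9900144 + 6992 = 74013396775/9900144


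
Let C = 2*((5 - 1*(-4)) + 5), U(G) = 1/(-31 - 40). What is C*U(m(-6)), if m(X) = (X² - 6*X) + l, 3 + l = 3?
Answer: -28/71 ≈ -0.39437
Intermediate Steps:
l = 0 (l = -3 + 3 = 0)
m(X) = X² - 6*X (m(X) = (X² - 6*X) + 0 = X² - 6*X)
U(G) = -1/71 (U(G) = 1/(-71) = -1/71)
C = 28 (C = 2*((5 + 4) + 5) = 2*(9 + 5) = 2*14 = 28)
C*U(m(-6)) = 28*(-1/71) = -28/71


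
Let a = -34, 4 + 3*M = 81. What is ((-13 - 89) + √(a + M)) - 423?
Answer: -525 + 5*I*√3/3 ≈ -525.0 + 2.8868*I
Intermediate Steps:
M = 77/3 (M = -4/3 + (⅓)*81 = -4/3 + 27 = 77/3 ≈ 25.667)
((-13 - 89) + √(a + M)) - 423 = ((-13 - 89) + √(-34 + 77/3)) - 423 = (-102 + √(-25/3)) - 423 = (-102 + 5*I*√3/3) - 423 = -525 + 5*I*√3/3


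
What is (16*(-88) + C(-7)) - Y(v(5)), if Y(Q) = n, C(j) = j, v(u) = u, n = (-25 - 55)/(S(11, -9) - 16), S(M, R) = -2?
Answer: -12775/9 ≈ -1419.4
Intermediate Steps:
n = 40/9 (n = (-25 - 55)/(-2 - 16) = -80/(-18) = -80*(-1/18) = 40/9 ≈ 4.4444)
Y(Q) = 40/9
(16*(-88) + C(-7)) - Y(v(5)) = (16*(-88) - 7) - 1*40/9 = (-1408 - 7) - 40/9 = -1415 - 40/9 = -12775/9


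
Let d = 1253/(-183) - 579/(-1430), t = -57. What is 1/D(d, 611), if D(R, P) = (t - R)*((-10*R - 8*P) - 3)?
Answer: 3424082805/835550512016381 ≈ 4.0980e-6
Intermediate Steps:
d = -1685833/261690 (d = 1253*(-1/183) - 579*(-1/1430) = -1253/183 + 579/1430 = -1685833/261690 ≈ -6.4421)
D(R, P) = (-57 - R)*(-3 - 10*R - 8*P) (D(R, P) = (-57 - R)*((-10*R - 8*P) - 3) = (-57 - R)*(-3 - 10*R - 8*P))
1/D(d, 611) = 1/(171 + 10*(-1685833/261690)² + 456*611 + 573*(-1685833/261690) + 8*611*(-1685833/261690)) = 1/(171 + 10*(2842032903889/68481656100) + 278616 - 321994103/87230 - 316936604/10065) = 1/(171 + 2842032903889/6848165610 + 278616 - 321994103/87230 - 316936604/10065) = 1/(835550512016381/3424082805) = 3424082805/835550512016381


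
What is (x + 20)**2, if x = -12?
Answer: 64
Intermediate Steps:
(x + 20)**2 = (-12 + 20)**2 = 8**2 = 64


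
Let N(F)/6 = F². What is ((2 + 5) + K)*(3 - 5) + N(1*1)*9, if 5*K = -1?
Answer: 202/5 ≈ 40.400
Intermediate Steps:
K = -⅕ (K = (⅕)*(-1) = -⅕ ≈ -0.20000)
N(F) = 6*F²
((2 + 5) + K)*(3 - 5) + N(1*1)*9 = ((2 + 5) - ⅕)*(3 - 5) + (6*(1*1)²)*9 = (7 - ⅕)*(-2) + (6*1²)*9 = (34/5)*(-2) + (6*1)*9 = -68/5 + 6*9 = -68/5 + 54 = 202/5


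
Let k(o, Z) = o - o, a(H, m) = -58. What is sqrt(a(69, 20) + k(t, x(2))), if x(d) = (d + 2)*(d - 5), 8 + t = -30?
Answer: I*sqrt(58) ≈ 7.6158*I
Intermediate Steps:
t = -38 (t = -8 - 30 = -38)
x(d) = (-5 + d)*(2 + d) (x(d) = (2 + d)*(-5 + d) = (-5 + d)*(2 + d))
k(o, Z) = 0
sqrt(a(69, 20) + k(t, x(2))) = sqrt(-58 + 0) = sqrt(-58) = I*sqrt(58)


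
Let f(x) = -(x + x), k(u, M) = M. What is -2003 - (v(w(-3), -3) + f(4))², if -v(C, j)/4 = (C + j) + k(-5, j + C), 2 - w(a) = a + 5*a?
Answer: -22739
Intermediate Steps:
w(a) = 2 - 6*a (w(a) = 2 - (a + 5*a) = 2 - 6*a)
v(C, j) = -8*C - 8*j (v(C, j) = -4*((C + j) + (j + C)) = -4*((C + j) + (C + j)) = -4*(2*C + 2*j) = -8*C - 8*j)
f(x) = -2*x
-2003 - (v(w(-3), -3) + f(4))² = -2003 - ((-8*(2 - 6*(-3)) - 8*(-3)) - 2*4)² = -2003 - ((-8*(2 + 18) + 24) - 8)² = -2003 - ((-8*20 + 24) - 8)² = -2003 - ((-160 + 24) - 8)² = -2003 - (-136 - 8)² = -2003 - 1*(-144)² = -2003 - 1*20736 = -2003 - 20736 = -22739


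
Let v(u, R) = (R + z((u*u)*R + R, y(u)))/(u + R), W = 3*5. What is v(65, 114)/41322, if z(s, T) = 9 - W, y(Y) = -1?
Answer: 18/1232773 ≈ 1.4601e-5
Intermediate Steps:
W = 15
z(s, T) = -6 (z(s, T) = 9 - 1*15 = 9 - 15 = -6)
v(u, R) = (-6 + R)/(R + u) (v(u, R) = (R - 6)/(u + R) = (-6 + R)/(R + u))
v(65, 114)/41322 = ((-6 + 114)/(114 + 65))/41322 = (108/179)*(1/41322) = 18/1232773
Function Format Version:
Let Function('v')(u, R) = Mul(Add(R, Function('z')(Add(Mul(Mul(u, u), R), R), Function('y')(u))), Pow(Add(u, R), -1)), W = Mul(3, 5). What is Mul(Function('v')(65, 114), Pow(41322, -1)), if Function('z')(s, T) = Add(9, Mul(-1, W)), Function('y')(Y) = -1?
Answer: Rational(18, 1232773) ≈ 1.4601e-5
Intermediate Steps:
W = 15
Function('z')(s, T) = -6 (Function('z')(s, T) = Add(9, Mul(-1, 15)) = Add(9, -15) = -6)
Function('v')(u, R) = Mul(Pow(Add(R, u), -1), Add(-6, R)) (Function('v')(u, R) = Mul(Add(R, -6), Pow(Add(u, R), -1)) = Mul(Add(-6, R), Pow(Add(R, u), -1)) = Mul(Pow(Add(R, u), -1), Add(-6, R)))
Mul(Function('v')(65, 114), Pow(41322, -1)) = Mul(Mul(Pow(Add(114, 65), -1), Add(-6, 114)), Pow(41322, -1)) = Mul(Mul(Pow(179, -1), 108), Rational(1, 41322)) = Mul(Mul(Rational(1, 179), 108), Rational(1, 41322)) = Mul(Rational(108, 179), Rational(1, 41322)) = Rational(18, 1232773)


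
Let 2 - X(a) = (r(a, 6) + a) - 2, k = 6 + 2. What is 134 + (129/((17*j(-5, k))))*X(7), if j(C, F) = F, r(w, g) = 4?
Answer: 17321/136 ≈ 127.36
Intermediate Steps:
k = 8
X(a) = -a (X(a) = 2 - ((4 + a) - 2) = 2 - (2 + a) = 2 + (-2 - a) = -a)
134 + (129/((17*j(-5, k))))*X(7) = 134 + (129/((17*8)))*(-1*7) = 134 + (129/136)*(-7) = 134 - 903/136 = 17321/136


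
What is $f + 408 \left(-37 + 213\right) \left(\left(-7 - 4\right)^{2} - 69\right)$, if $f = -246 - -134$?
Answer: $3733904$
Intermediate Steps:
$f = -112$ ($f = -246 + 134 = -112$)
$f + 408 \left(-37 + 213\right) \left(\left(-7 - 4\right)^{2} - 69\right) = -112 + 408 \left(-37 + 213\right) \left(\left(-7 - 4\right)^{2} - 69\right) = -112 + 408 \cdot 176 \left(\left(-11\right)^{2} - 69\right) = -112 + 408 \cdot 176 \left(121 - 69\right) = -112 + 408 \cdot 176 \cdot 52 = -112 + 408 \cdot 9152 = -112 + 3734016 = 3733904$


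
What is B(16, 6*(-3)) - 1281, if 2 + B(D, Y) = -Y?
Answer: -1265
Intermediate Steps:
B(D, Y) = -2 - Y
B(16, 6*(-3)) - 1281 = (-2 - 6*(-3)) - 1281 = (-2 - 1*(-18)) - 1281 = (-2 + 18) - 1281 = 16 - 1281 = -1265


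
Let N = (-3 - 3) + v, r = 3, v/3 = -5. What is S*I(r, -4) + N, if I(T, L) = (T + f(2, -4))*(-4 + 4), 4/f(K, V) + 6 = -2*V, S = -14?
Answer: -21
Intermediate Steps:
f(K, V) = 4/(-6 - 2*V)
v = -15 (v = 3*(-5) = -15)
I(T, L) = 0 (I(T, L) = (T - 2/(3 - 4))*(-4 + 4) = (T - 2/(-1))*0 = (T - 2*(-1))*0 = (T + 2)*0 = (2 + T)*0 = 0)
N = -21 (N = (-3 - 3) - 15 = -6 - 15 = -21)
S*I(r, -4) + N = -14*0 - 21 = 0 - 21 = -21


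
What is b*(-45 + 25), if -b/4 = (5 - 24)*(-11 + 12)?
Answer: -1520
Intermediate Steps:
b = 76 (b = -4*(5 - 24)*(-11 + 12) = -(-76) = -4*(-19) = 76)
b*(-45 + 25) = 76*(-45 + 25) = 76*(-20) = -1520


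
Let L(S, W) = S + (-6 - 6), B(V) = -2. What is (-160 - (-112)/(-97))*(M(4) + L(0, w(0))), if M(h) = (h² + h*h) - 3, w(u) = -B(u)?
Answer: -265744/97 ≈ -2739.6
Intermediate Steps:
w(u) = 2 (w(u) = -1*(-2) = 2)
L(S, W) = -12 + S (L(S, W) = S - 12 = -12 + S)
M(h) = -3 + 2*h² (M(h) = (h² + h²) - 3 = 2*h² - 3 = -3 + 2*h²)
(-160 - (-112)/(-97))*(M(4) + L(0, w(0))) = (-160 - (-112)/(-97))*((-3 + 2*4²) + (-12 + 0)) = (-160 - (-112)*(-1)/97)*((-3 + 2*16) - 12) = (-160 - 1*112/97)*((-3 + 32) - 12) = (-160 - 112/97)*(29 - 12) = -15632/97*17 = -265744/97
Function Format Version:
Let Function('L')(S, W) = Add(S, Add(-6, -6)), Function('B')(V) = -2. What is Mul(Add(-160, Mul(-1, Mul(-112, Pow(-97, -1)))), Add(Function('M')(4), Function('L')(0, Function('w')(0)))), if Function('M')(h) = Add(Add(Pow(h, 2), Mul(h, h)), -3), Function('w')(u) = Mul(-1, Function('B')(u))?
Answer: Rational(-265744, 97) ≈ -2739.6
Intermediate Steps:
Function('w')(u) = 2 (Function('w')(u) = Mul(-1, -2) = 2)
Function('L')(S, W) = Add(-12, S) (Function('L')(S, W) = Add(S, -12) = Add(-12, S))
Function('M')(h) = Add(-3, Mul(2, Pow(h, 2))) (Function('M')(h) = Add(Add(Pow(h, 2), Pow(h, 2)), -3) = Add(Mul(2, Pow(h, 2)), -3) = Add(-3, Mul(2, Pow(h, 2))))
Mul(Add(-160, Mul(-1, Mul(-112, Pow(-97, -1)))), Add(Function('M')(4), Function('L')(0, Function('w')(0)))) = Mul(Add(-160, Mul(-1, Mul(-112, Pow(-97, -1)))), Add(Add(-3, Mul(2, Pow(4, 2))), Add(-12, 0))) = Mul(Add(-160, Mul(-1, Mul(-112, Rational(-1, 97)))), Add(Add(-3, Mul(2, 16)), -12)) = Mul(Add(-160, Mul(-1, Rational(112, 97))), Add(Add(-3, 32), -12)) = Mul(Add(-160, Rational(-112, 97)), Add(29, -12)) = Mul(Rational(-15632, 97), 17) = Rational(-265744, 97)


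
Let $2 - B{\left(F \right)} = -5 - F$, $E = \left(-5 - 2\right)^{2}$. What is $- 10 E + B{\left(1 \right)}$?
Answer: $-482$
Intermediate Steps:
$E = 49$ ($E = \left(-7\right)^{2} = 49$)
$B{\left(F \right)} = 7 + F$ ($B{\left(F \right)} = 2 - \left(-5 - F\right) = 2 + \left(5 + F\right) = 7 + F$)
$- 10 E + B{\left(1 \right)} = \left(-10\right) 49 + \left(7 + 1\right) = -490 + 8 = -482$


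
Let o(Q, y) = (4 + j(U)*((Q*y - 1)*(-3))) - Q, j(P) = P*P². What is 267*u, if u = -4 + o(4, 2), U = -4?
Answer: 357780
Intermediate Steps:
j(P) = P³
o(Q, y) = -188 - Q + 192*Q*y (o(Q, y) = (4 + (-4)³*((Q*y - 1)*(-3))) - Q = (4 - 64*(-1 + Q*y)*(-3)) - Q = (4 - 64*(3 - 3*Q*y)) - Q = (4 + (-192 + 192*Q*y)) - Q = (-188 + 192*Q*y) - Q = -188 - Q + 192*Q*y)
u = 1340 (u = -4 + (-188 - 1*4 + 192*4*2) = -4 + (-188 - 4 + 1536) = -4 + 1344 = 1340)
267*u = 267*1340 = 357780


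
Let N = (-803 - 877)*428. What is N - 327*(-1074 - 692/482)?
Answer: -88536780/241 ≈ -3.6737e+5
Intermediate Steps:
N = -719040 (N = -1680*428 = -719040)
N - 327*(-1074 - 692/482) = -719040 - 327*(-1074 - 692/482) = -719040 - 327*(-1074 - 692*1/482) = -719040 - 327*(-1074 - 346/241) = -719040 - 327*(-259180)/241 = -719040 - 1*(-84751860/241) = -719040 + 84751860/241 = -88536780/241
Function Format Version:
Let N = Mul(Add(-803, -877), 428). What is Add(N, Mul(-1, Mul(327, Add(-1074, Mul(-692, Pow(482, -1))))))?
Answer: Rational(-88536780, 241) ≈ -3.6737e+5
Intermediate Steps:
N = -719040 (N = Mul(-1680, 428) = -719040)
Add(N, Mul(-1, Mul(327, Add(-1074, Mul(-692, Pow(482, -1)))))) = Add(-719040, Mul(-1, Mul(327, Add(-1074, Mul(-692, Pow(482, -1)))))) = Add(-719040, Mul(-1, Mul(327, Add(-1074, Mul(-692, Rational(1, 482)))))) = Add(-719040, Mul(-1, Mul(327, Add(-1074, Rational(-346, 241))))) = Add(-719040, Mul(-1, Mul(327, Rational(-259180, 241)))) = Add(-719040, Mul(-1, Rational(-84751860, 241))) = Add(-719040, Rational(84751860, 241)) = Rational(-88536780, 241)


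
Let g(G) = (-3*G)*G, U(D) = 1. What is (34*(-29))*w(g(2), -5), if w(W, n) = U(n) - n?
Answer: -5916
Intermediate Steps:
g(G) = -3*G²
w(W, n) = 1 - n
(34*(-29))*w(g(2), -5) = (34*(-29))*(1 - 1*(-5)) = -986*(1 + 5) = -986*6 = -5916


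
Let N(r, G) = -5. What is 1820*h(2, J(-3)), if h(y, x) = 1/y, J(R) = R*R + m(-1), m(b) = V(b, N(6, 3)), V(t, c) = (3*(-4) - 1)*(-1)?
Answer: 910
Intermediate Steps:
V(t, c) = 13 (V(t, c) = (-12 - 1)*(-1) = -13*(-1) = 13)
m(b) = 13
J(R) = 13 + R² (J(R) = R*R + 13 = R² + 13 = 13 + R²)
1820*h(2, J(-3)) = 1820/2 = 1820*(½) = 910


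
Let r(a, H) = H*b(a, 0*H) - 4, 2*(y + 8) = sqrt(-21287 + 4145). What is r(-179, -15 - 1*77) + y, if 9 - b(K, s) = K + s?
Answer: -17308 + I*sqrt(17142)/2 ≈ -17308.0 + 65.464*I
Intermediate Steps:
b(K, s) = 9 - K - s (b(K, s) = 9 - (K + s) = 9 + (-K - s) = 9 - K - s)
y = -8 + I*sqrt(17142)/2 (y = -8 + sqrt(-21287 + 4145)/2 = -8 + sqrt(-17142)/2 = -8 + (I*sqrt(17142))/2 = -8 + I*sqrt(17142)/2 ≈ -8.0 + 65.464*I)
r(a, H) = -4 + H*(9 - a) (r(a, H) = H*(9 - a - 0*H) - 4 = H*(9 - a - 1*0) - 4 = H*(9 - a + 0) - 4 = H*(9 - a) - 4 = -4 + H*(9 - a))
r(-179, -15 - 1*77) + y = (-4 - (-15 - 1*77)*(-9 - 179)) + (-8 + I*sqrt(17142)/2) = (-4 - 1*(-15 - 77)*(-188)) + (-8 + I*sqrt(17142)/2) = (-4 - 1*(-92)*(-188)) + (-8 + I*sqrt(17142)/2) = (-4 - 17296) + (-8 + I*sqrt(17142)/2) = -17300 + (-8 + I*sqrt(17142)/2) = -17308 + I*sqrt(17142)/2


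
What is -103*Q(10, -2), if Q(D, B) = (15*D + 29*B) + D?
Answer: -10506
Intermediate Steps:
Q(D, B) = 16*D + 29*B
-103*Q(10, -2) = -103*(16*10 + 29*(-2)) = -103*(160 - 58) = -103*102 = -10506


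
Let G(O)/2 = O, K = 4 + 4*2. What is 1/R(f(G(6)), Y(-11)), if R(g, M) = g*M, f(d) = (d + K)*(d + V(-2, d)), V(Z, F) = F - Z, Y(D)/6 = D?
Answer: -1/41184 ≈ -2.4281e-5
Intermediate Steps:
K = 12 (K = 4 + 8 = 12)
G(O) = 2*O
Y(D) = 6*D
f(d) = (2 + 2*d)*(12 + d) (f(d) = (d + 12)*(d + (d - 1*(-2))) = (12 + d)*(d + (d + 2)) = (12 + d)*(d + (2 + d)) = (12 + d)*(2 + 2*d) = (2 + 2*d)*(12 + d))
R(g, M) = M*g
1/R(f(G(6)), Y(-11)) = 1/((6*(-11))*(24 + 2*(2*6)² + 26*(2*6))) = 1/(-66*(24 + 2*12² + 26*12)) = 1/(-66*(24 + 2*144 + 312)) = 1/(-66*(24 + 288 + 312)) = 1/(-66*624) = 1/(-41184) = -1/41184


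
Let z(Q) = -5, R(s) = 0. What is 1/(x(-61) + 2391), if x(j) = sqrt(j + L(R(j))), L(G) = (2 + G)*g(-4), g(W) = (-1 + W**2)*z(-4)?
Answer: 2391/5717092 - I*sqrt(211)/5717092 ≈ 0.00041822 - 2.5408e-6*I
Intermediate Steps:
g(W) = 5 - 5*W**2 (g(W) = (-1 + W**2)*(-5) = 5 - 5*W**2)
L(G) = -150 - 75*G (L(G) = (2 + G)*(5 - 5*(-4)**2) = (2 + G)*(5 - 5*16) = (2 + G)*(5 - 80) = (2 + G)*(-75) = -150 - 75*G)
x(j) = sqrt(-150 + j) (x(j) = sqrt(j + (-150 - 75*0)) = sqrt(j + (-150 + 0)) = sqrt(j - 150) = sqrt(-150 + j))
1/(x(-61) + 2391) = 1/(sqrt(-150 - 61) + 2391) = 1/(sqrt(-211) + 2391) = 1/(I*sqrt(211) + 2391) = 1/(2391 + I*sqrt(211))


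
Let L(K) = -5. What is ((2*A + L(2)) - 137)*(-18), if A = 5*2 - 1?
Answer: 2232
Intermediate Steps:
A = 9 (A = 10 - 1 = 9)
((2*A + L(2)) - 137)*(-18) = ((2*9 - 5) - 137)*(-18) = ((18 - 5) - 137)*(-18) = (13 - 137)*(-18) = -124*(-18) = 2232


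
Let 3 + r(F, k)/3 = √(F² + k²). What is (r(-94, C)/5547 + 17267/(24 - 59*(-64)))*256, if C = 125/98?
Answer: 1021289056/878275 + 128*√84876569/90601 ≈ 1175.9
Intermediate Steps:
C = 125/98 (C = 125*(1/98) = 125/98 ≈ 1.2755)
r(F, k) = -9 + 3*√(F² + k²)
(r(-94, C)/5547 + 17267/(24 - 59*(-64)))*256 = ((-9 + 3*√((-94)² + (125/98)²))/5547 + 17267/(24 - 59*(-64)))*256 = ((-9 + 3*√(8836 + 15625/9604))*(1/5547) + 17267/(24 + 3776))*256 = ((-9 + 3*√(84876569/9604))*(1/5547) + 17267/3800)*256 = ((-9 + 3*(√84876569/98))*(1/5547) + 17267*(1/3800))*256 = ((-9 + 3*√84876569/98)*(1/5547) + 17267/3800)*256 = ((-3/1849 + √84876569/181202) + 17267/3800)*256 = (31915283/7026200 + √84876569/181202)*256 = 1021289056/878275 + 128*√84876569/90601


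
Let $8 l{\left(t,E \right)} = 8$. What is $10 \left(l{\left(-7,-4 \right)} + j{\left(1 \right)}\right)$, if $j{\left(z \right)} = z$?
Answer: $20$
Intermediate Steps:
$l{\left(t,E \right)} = 1$ ($l{\left(t,E \right)} = \frac{1}{8} \cdot 8 = 1$)
$10 \left(l{\left(-7,-4 \right)} + j{\left(1 \right)}\right) = 10 \left(1 + 1\right) = 10 \cdot 2 = 20$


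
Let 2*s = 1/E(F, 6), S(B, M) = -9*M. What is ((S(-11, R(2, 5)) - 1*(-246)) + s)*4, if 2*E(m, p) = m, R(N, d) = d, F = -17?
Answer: 13664/17 ≈ 803.76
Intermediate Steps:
E(m, p) = m/2
s = -1/17 (s = 1/(2*(((½)*(-17)))) = 1/(2*(-17/2)) = (½)*(-2/17) = -1/17 ≈ -0.058824)
((S(-11, R(2, 5)) - 1*(-246)) + s)*4 = ((-9*5 - 1*(-246)) - 1/17)*4 = ((-45 + 246) - 1/17)*4 = (201 - 1/17)*4 = (3416/17)*4 = 13664/17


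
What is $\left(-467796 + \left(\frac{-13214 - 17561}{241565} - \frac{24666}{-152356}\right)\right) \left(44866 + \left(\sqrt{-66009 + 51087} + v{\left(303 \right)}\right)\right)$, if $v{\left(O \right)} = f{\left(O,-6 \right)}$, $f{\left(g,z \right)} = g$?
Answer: $- \frac{77766135902607885145}{3680387714} - \frac{5165011572269115 i \sqrt{1658}}{3680387714} \approx -2.113 \cdot 10^{10} - 5.7144 \cdot 10^{7} i$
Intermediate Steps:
$v{\left(O \right)} = O$
$\left(-467796 + \left(\frac{-13214 - 17561}{241565} - \frac{24666}{-152356}\right)\right) \left(44866 + \left(\sqrt{-66009 + 51087} + v{\left(303 \right)}\right)\right) = \left(-467796 + \left(\frac{-13214 - 17561}{241565} - \frac{24666}{-152356}\right)\right) \left(44866 + \left(\sqrt{-66009 + 51087} + 303\right)\right) = \left(-467796 + \left(\left(-13214 - 17561\right) \frac{1}{241565} - - \frac{12333}{76178}\right)\right) \left(44866 + \left(\sqrt{-14922} + 303\right)\right) = \left(-467796 + \left(\left(-30775\right) \frac{1}{241565} + \frac{12333}{76178}\right)\right) \left(44866 + \left(3 i \sqrt{1658} + 303\right)\right) = \left(-467796 + \left(- \frac{6155}{48313} + \frac{12333}{76178}\right)\right) \left(44866 + \left(303 + 3 i \sqrt{1658}\right)\right) = \left(-467796 + \frac{126968639}{3680387714}\right) \left(45169 + 3 i \sqrt{1658}\right) = - \frac{1721670524089705 \left(45169 + 3 i \sqrt{1658}\right)}{3680387714} = - \frac{77766135902607885145}{3680387714} - \frac{5165011572269115 i \sqrt{1658}}{3680387714}$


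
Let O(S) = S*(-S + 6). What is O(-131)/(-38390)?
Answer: 17947/38390 ≈ 0.46749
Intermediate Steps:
O(S) = S*(6 - S)
O(-131)/(-38390) = -131*(6 - 1*(-131))/(-38390) = -131*(6 + 131)*(-1/38390) = -131*137*(-1/38390) = -17947*(-1/38390) = 17947/38390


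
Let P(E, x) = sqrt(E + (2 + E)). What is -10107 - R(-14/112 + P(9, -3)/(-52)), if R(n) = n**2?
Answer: -109317561/10816 - sqrt(5)/104 ≈ -10107.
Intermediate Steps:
P(E, x) = sqrt(2 + 2*E)
-10107 - R(-14/112 + P(9, -3)/(-52)) = -10107 - (-14/112 + sqrt(2 + 2*9)/(-52))**2 = -10107 - (-14*1/112 + sqrt(2 + 18)*(-1/52))**2 = -10107 - (-1/8 + sqrt(20)*(-1/52))**2 = -10107 - (-1/8 + (2*sqrt(5))*(-1/52))**2 = -10107 - (-1/8 - sqrt(5)/26)**2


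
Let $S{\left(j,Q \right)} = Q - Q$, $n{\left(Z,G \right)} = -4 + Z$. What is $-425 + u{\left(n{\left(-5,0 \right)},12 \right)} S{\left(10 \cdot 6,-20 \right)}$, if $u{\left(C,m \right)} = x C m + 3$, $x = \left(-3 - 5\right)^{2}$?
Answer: $-425$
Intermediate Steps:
$x = 64$ ($x = \left(-3 - 5\right)^{2} = \left(-8\right)^{2} = 64$)
$S{\left(j,Q \right)} = 0$
$u{\left(C,m \right)} = 3 + 64 C m$ ($u{\left(C,m \right)} = 64 C m + 3 = 3 + 64 C m$)
$-425 + u{\left(n{\left(-5,0 \right)},12 \right)} S{\left(10 \cdot 6,-20 \right)} = -425 + \left(3 + 64 \left(-4 - 5\right) 12\right) 0 = -425 + \left(3 + 64 \left(-9\right) 12\right) 0 = -425 + \left(3 - 6912\right) 0 = -425 - 0 = -425 + 0 = -425$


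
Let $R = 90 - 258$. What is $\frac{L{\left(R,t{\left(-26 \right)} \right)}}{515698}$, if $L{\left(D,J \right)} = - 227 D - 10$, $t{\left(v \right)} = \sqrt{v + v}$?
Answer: $\frac{19063}{257849} \approx 0.073931$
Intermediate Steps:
$R = -168$
$t{\left(v \right)} = \sqrt{2} \sqrt{v}$ ($t{\left(v \right)} = \sqrt{2 v} = \sqrt{2} \sqrt{v}$)
$L{\left(D,J \right)} = -10 - 227 D$
$\frac{L{\left(R,t{\left(-26 \right)} \right)}}{515698} = \frac{-10 - -38136}{515698} = \left(-10 + 38136\right) \frac{1}{515698} = 38126 \cdot \frac{1}{515698} = \frac{19063}{257849}$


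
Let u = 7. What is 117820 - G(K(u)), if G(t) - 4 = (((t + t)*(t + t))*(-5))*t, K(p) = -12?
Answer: 83256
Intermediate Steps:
G(t) = 4 - 20*t³ (G(t) = 4 + (((t + t)*(t + t))*(-5))*t = 4 + (((2*t)*(2*t))*(-5))*t = 4 + ((4*t²)*(-5))*t = 4 + (-20*t²)*t = 4 - 20*t³)
117820 - G(K(u)) = 117820 - (4 - 20*(-12)³) = 117820 - (4 - 20*(-1728)) = 117820 - (4 + 34560) = 117820 - 1*34564 = 117820 - 34564 = 83256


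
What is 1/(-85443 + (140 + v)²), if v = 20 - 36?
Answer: -1/70067 ≈ -1.4272e-5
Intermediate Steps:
v = -16
1/(-85443 + (140 + v)²) = 1/(-85443 + (140 - 16)²) = 1/(-85443 + 124²) = 1/(-85443 + 15376) = 1/(-70067) = -1/70067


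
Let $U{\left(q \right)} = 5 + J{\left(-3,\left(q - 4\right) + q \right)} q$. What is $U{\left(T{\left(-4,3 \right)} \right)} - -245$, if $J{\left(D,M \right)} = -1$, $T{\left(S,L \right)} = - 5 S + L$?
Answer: $227$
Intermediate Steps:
$T{\left(S,L \right)} = L - 5 S$
$U{\left(q \right)} = 5 - q$
$U{\left(T{\left(-4,3 \right)} \right)} - -245 = \left(5 - \left(3 - -20\right)\right) - -245 = \left(5 - \left(3 + 20\right)\right) + 245 = \left(5 - 23\right) + 245 = -18 + 245 = 227$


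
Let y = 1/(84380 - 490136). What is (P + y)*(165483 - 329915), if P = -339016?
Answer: 5654725059795476/101439 ≈ 5.5745e+10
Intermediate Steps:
y = -1/405756 (y = 1/(-405756) = -1/405756 ≈ -2.4645e-6)
(P + y)*(165483 - 329915) = (-339016 - 1/405756)*(165483 - 329915) = -137557776097/405756*(-164432) = 5654725059795476/101439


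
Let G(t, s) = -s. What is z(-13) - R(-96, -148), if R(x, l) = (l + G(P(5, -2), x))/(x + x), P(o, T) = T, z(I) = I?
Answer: -637/48 ≈ -13.271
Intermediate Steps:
R(x, l) = (l - x)/(2*x) (R(x, l) = (l - x)/(x + x) = (l - x)/((2*x)) = (l - x)*(1/(2*x)) = (l - x)/(2*x))
z(-13) - R(-96, -148) = -13 - (-148 - 1*(-96))/(2*(-96)) = -13 - (-1)*(-148 + 96)/(2*96) = -13 - (-1)*(-52)/(2*96) = -13 - 1*13/48 = -13 - 13/48 = -637/48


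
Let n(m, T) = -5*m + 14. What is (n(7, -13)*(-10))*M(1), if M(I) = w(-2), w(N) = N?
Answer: -420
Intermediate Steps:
M(I) = -2
n(m, T) = 14 - 5*m
(n(7, -13)*(-10))*M(1) = ((14 - 5*7)*(-10))*(-2) = ((14 - 35)*(-10))*(-2) = -21*(-10)*(-2) = 210*(-2) = -420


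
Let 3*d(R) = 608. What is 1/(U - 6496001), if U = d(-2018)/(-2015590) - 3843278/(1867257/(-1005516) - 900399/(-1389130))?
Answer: -5351128775287815/17748021967119361705391 ≈ -3.0151e-7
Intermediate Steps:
d(R) = 608/3 (d(R) = (⅓)*608 = 608/3)
U = 17012915908279059822424/5351128775287815 (U = (608/3)/(-2015590) - 3843278/(1867257/(-1005516) - 900399/(-1389130)) = (608/3)*(-1/2015590) - 3843278/(1867257*(-1/1005516) - 900399*(-1/1389130)) = -304/3023385 - 3843278/(-207473/111724 + 900399/1389130) = -304/3023385 - 3843278/(-1769913119/1464143020) = -304/3023385 - 3843278*(-1464143020/1769913119) = -304/3023385 + 5627108657619560/1769913119 = 17012915908279059822424/5351128775287815 ≈ 3.1793e+6)
1/(U - 6496001) = 1/(17012915908279059822424/5351128775287815 - 6496001) = 1/(-17748021967119361705391/5351128775287815) = -5351128775287815/17748021967119361705391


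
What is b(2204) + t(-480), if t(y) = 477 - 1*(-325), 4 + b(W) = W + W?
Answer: 5206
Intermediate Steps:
b(W) = -4 + 2*W (b(W) = -4 + (W + W) = -4 + 2*W)
t(y) = 802 (t(y) = 477 + 325 = 802)
b(2204) + t(-480) = (-4 + 2*2204) + 802 = (-4 + 4408) + 802 = 4404 + 802 = 5206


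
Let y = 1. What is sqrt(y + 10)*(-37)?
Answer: -37*sqrt(11) ≈ -122.72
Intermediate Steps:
sqrt(y + 10)*(-37) = sqrt(1 + 10)*(-37) = sqrt(11)*(-37) = -37*sqrt(11)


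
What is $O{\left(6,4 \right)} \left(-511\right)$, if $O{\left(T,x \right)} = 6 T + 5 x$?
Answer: $-28616$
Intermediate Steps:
$O{\left(T,x \right)} = 5 x + 6 T$
$O{\left(6,4 \right)} \left(-511\right) = \left(5 \cdot 4 + 6 \cdot 6\right) \left(-511\right) = \left(20 + 36\right) \left(-511\right) = 56 \left(-511\right) = -28616$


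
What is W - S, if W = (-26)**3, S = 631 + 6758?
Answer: -24965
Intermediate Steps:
S = 7389
W = -17576
W - S = -17576 - 1*7389 = -17576 - 7389 = -24965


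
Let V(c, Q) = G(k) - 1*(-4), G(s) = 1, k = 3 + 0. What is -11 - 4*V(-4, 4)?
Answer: -31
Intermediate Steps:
k = 3
V(c, Q) = 5 (V(c, Q) = 1 - 1*(-4) = 1 + 4 = 5)
-11 - 4*V(-4, 4) = -11 - 4*5 = -11 - 20 = -31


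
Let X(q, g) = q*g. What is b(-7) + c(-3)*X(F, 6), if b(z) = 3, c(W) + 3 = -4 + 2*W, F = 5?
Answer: -387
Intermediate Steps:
X(q, g) = g*q
c(W) = -7 + 2*W (c(W) = -3 + (-4 + 2*W) = -7 + 2*W)
b(-7) + c(-3)*X(F, 6) = 3 + (-7 + 2*(-3))*(6*5) = 3 + (-7 - 6)*30 = 3 - 13*30 = 3 - 390 = -387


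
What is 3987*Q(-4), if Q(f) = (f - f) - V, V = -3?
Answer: 11961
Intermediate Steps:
Q(f) = 3 (Q(f) = (f - f) - 1*(-3) = 0 + 3 = 3)
3987*Q(-4) = 3987*3 = 11961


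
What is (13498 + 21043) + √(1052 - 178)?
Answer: 34541 + √874 ≈ 34571.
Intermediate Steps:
(13498 + 21043) + √(1052 - 178) = 34541 + √874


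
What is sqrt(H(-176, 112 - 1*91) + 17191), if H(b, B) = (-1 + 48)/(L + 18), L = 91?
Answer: sqrt(204251394)/109 ≈ 131.12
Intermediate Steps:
H(b, B) = 47/109 (H(b, B) = (-1 + 48)/(91 + 18) = 47/109)
sqrt(H(-176, 112 - 1*91) + 17191) = sqrt(47/109 + 17191) = sqrt(1873866/109) = sqrt(204251394)/109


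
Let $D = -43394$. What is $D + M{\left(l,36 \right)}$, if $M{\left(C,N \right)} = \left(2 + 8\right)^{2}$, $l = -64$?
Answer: $-43294$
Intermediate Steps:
$M{\left(C,N \right)} = 100$ ($M{\left(C,N \right)} = 10^{2} = 100$)
$D + M{\left(l,36 \right)} = -43394 + 100 = -43294$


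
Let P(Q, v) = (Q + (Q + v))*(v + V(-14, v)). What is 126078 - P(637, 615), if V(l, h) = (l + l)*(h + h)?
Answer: 64021503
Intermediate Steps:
V(l, h) = 4*h*l (V(l, h) = (2*l)*(2*h) = 4*h*l)
P(Q, v) = -55*v*(v + 2*Q) (P(Q, v) = (Q + (Q + v))*(v + 4*v*(-14)) = (v + 2*Q)*(v - 56*v) = (v + 2*Q)*(-55*v) = -55*v*(v + 2*Q))
126078 - P(637, 615) = 126078 - 55*615*(-1*615 - 2*637) = 126078 - 55*615*(-615 - 1274) = 126078 - 55*615*(-1889) = 126078 - 1*(-63895425) = 126078 + 63895425 = 64021503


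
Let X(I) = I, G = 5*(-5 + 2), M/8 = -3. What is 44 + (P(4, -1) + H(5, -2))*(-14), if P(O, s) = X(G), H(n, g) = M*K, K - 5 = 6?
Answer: 3950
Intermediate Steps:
M = -24 (M = 8*(-3) = -24)
K = 11 (K = 5 + 6 = 11)
H(n, g) = -264 (H(n, g) = -24*11 = -264)
G = -15 (G = 5*(-3) = -15)
P(O, s) = -15
44 + (P(4, -1) + H(5, -2))*(-14) = 44 + (-15 - 264)*(-14) = 44 - 279*(-14) = 44 + 3906 = 3950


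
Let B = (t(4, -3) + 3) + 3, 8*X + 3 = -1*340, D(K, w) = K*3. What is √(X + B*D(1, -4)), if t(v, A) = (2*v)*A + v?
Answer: I*√1358/4 ≈ 9.2128*I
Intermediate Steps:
D(K, w) = 3*K
t(v, A) = v + 2*A*v (t(v, A) = 2*A*v + v = v + 2*A*v)
X = -343/8 (X = -3/8 + (-1*340)/8 = -3/8 + (⅛)*(-340) = -3/8 - 85/2 = -343/8 ≈ -42.875)
B = -14 (B = (4*(1 + 2*(-3)) + 3) + 3 = (4*(1 - 6) + 3) + 3 = (4*(-5) + 3) + 3 = (-20 + 3) + 3 = -17 + 3 = -14)
√(X + B*D(1, -4)) = √(-343/8 - 42) = √(-679/8) = I*√1358/4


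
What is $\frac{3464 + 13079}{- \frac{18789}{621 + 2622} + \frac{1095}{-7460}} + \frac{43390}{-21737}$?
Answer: $- \frac{580389548442382}{208265131495} \approx -2786.8$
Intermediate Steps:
$\frac{3464 + 13079}{- \frac{18789}{621 + 2622} + \frac{1095}{-7460}} + \frac{43390}{-21737} = \frac{16543}{- \frac{18789}{3243} + 1095 \left(- \frac{1}{7460}\right)} + 43390 \left(- \frac{1}{21737}\right) = \frac{16543}{\left(-18789\right) \frac{1}{3243} - \frac{219}{1492}} - \frac{43390}{21737} = \frac{16543}{- \frac{6263}{1081} - \frac{219}{1492}} - \frac{43390}{21737} = \frac{16543}{- \frac{9581135}{1612852}} - \frac{43390}{21737} = 16543 \left(- \frac{1612852}{9581135}\right) - \frac{43390}{21737} = - \frac{26681410636}{9581135} - \frac{43390}{21737} = - \frac{580389548442382}{208265131495}$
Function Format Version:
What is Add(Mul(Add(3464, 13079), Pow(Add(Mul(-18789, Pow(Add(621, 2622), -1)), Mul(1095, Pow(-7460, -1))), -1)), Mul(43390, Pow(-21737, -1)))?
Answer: Rational(-580389548442382, 208265131495) ≈ -2786.8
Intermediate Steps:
Add(Mul(Add(3464, 13079), Pow(Add(Mul(-18789, Pow(Add(621, 2622), -1)), Mul(1095, Pow(-7460, -1))), -1)), Mul(43390, Pow(-21737, -1))) = Add(Mul(16543, Pow(Add(Mul(-18789, Pow(3243, -1)), Mul(1095, Rational(-1, 7460))), -1)), Mul(43390, Rational(-1, 21737))) = Add(Mul(16543, Pow(Add(Mul(-18789, Rational(1, 3243)), Rational(-219, 1492)), -1)), Rational(-43390, 21737)) = Add(Mul(16543, Pow(Add(Rational(-6263, 1081), Rational(-219, 1492)), -1)), Rational(-43390, 21737)) = Add(Mul(16543, Pow(Rational(-9581135, 1612852), -1)), Rational(-43390, 21737)) = Add(Mul(16543, Rational(-1612852, 9581135)), Rational(-43390, 21737)) = Add(Rational(-26681410636, 9581135), Rational(-43390, 21737)) = Rational(-580389548442382, 208265131495)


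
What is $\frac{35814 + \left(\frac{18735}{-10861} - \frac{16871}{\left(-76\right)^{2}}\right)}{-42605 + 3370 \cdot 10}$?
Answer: $- \frac{2246433083413}{558638576080} \approx -4.0213$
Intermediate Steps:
$\frac{35814 + \left(\frac{18735}{-10861} - \frac{16871}{\left(-76\right)^{2}}\right)}{-42605 + 3370 \cdot 10} = \frac{35814 + \left(18735 \left(- \frac{1}{10861}\right) - \frac{16871}{5776}\right)}{-42605 + 33700} = \frac{35814 - \frac{291449291}{62733136}}{-8905} = \left(35814 - \frac{291449291}{62733136}\right) \left(- \frac{1}{8905}\right) = \frac{2246433083413}{62733136} \left(- \frac{1}{8905}\right) = - \frac{2246433083413}{558638576080}$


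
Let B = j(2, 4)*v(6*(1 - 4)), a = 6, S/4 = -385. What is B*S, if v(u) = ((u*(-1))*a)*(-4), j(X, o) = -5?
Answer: -3326400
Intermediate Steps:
S = -1540 (S = 4*(-385) = -1540)
v(u) = 24*u (v(u) = ((u*(-1))*6)*(-4) = (-u*6)*(-4) = -6*u*(-4) = 24*u)
B = 2160 (B = -120*6*(1 - 4) = -120*6*(-3) = -120*(-18) = -5*(-432) = 2160)
B*S = 2160*(-1540) = -3326400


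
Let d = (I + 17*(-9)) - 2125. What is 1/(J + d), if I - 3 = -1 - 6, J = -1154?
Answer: -1/3436 ≈ -0.00029104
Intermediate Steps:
I = -4 (I = 3 + (-1 - 6) = 3 - 7 = -4)
d = -2282 (d = (-4 + 17*(-9)) - 2125 = (-4 - 153) - 2125 = -157 - 2125 = -2282)
1/(J + d) = 1/(-1154 - 2282) = 1/(-3436) = -1/3436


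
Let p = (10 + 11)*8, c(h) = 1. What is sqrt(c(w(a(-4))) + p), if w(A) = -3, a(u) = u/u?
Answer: 13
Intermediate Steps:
a(u) = 1
p = 168 (p = 21*8 = 168)
sqrt(c(w(a(-4))) + p) = sqrt(1 + 168) = sqrt(169) = 13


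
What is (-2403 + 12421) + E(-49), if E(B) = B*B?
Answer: 12419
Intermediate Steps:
E(B) = B²
(-2403 + 12421) + E(-49) = (-2403 + 12421) + (-49)² = 10018 + 2401 = 12419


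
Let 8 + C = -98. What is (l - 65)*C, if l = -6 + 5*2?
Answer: 6466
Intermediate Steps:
C = -106 (C = -8 - 98 = -106)
l = 4 (l = -6 + 10 = 4)
(l - 65)*C = (4 - 65)*(-106) = -61*(-106) = 6466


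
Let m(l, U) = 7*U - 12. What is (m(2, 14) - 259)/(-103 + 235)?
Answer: -173/132 ≈ -1.3106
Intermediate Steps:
m(l, U) = -12 + 7*U
(m(2, 14) - 259)/(-103 + 235) = ((-12 + 7*14) - 259)/(-103 + 235) = ((-12 + 98) - 259)/132 = (86 - 259)*(1/132) = -173*1/132 = -173/132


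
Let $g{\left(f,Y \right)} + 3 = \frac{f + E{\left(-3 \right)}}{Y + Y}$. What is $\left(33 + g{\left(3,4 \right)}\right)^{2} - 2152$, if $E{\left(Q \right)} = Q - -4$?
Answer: $- \frac{4887}{4} \approx -1221.8$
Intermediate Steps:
$E{\left(Q \right)} = 4 + Q$ ($E{\left(Q \right)} = Q + 4 = 4 + Q$)
$g{\left(f,Y \right)} = -3 + \frac{1 + f}{2 Y}$ ($g{\left(f,Y \right)} = -3 + \frac{f + \left(4 - 3\right)}{Y + Y} = -3 + \frac{f + 1}{2 Y} = -3 + \left(1 + f\right) \frac{1}{2 Y} = -3 + \frac{1 + f}{2 Y}$)
$\left(33 + g{\left(3,4 \right)}\right)^{2} - 2152 = \left(33 + \frac{1 + 3 - 24}{2 \cdot 4}\right)^{2} - 2152 = \left(33 + \frac{1}{2} \cdot \frac{1}{4} \left(1 + 3 - 24\right)\right)^{2} - 2152 = \left(33 + \frac{1}{2} \cdot \frac{1}{4} \left(-20\right)\right)^{2} - 2152 = \left(33 - \frac{5}{2}\right)^{2} - 2152 = \left(\frac{61}{2}\right)^{2} - 2152 = \frac{3721}{4} - 2152 = - \frac{4887}{4}$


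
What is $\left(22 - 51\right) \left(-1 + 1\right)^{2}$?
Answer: $0$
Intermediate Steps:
$\left(22 - 51\right) \left(-1 + 1\right)^{2} = - 29 \cdot 0^{2} = \left(-29\right) 0 = 0$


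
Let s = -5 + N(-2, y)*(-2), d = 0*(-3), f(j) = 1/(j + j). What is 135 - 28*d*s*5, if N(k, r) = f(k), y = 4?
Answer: 135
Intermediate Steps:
f(j) = 1/(2*j)
N(k, r) = 1/(2*k)
d = 0
s = -9/2 (s = -5 + ((1/2)/(-2))*(-2) = -5 + ((1/2)*(-1/2))*(-2) = -5 - 1/4*(-2) = -5 + 1/2 = -9/2 ≈ -4.5000)
135 - 28*d*s*5 = 135 - 28*0*(-9/2)*5 = 135 - 0*5 = 135 - 28*0 = 135 + 0 = 135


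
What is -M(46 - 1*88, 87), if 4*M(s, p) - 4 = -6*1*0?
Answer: -1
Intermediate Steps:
M(s, p) = 1 (M(s, p) = 1 + (-6*1*0)/4 = 1 + (-6*0)/4 = 1 + (¼)*0 = 1 + 0 = 1)
-M(46 - 1*88, 87) = -1*1 = -1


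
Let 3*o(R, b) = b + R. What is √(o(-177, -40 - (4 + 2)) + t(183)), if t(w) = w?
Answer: √978/3 ≈ 10.424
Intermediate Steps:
o(R, b) = R/3 + b/3 (o(R, b) = (b + R)/3 = (R + b)/3 = R/3 + b/3)
√(o(-177, -40 - (4 + 2)) + t(183)) = √(((⅓)*(-177) + (-40 - (4 + 2))/3) + 183) = √((-59 + (-40 - 1*6)/3) + 183) = √((-59 + (-40 - 6)/3) + 183) = √((-59 + (⅓)*(-46)) + 183) = √((-59 - 46/3) + 183) = √(-223/3 + 183) = √(326/3) = √978/3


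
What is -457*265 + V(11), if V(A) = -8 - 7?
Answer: -121120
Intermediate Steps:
V(A) = -15
-457*265 + V(11) = -457*265 - 15 = -121105 - 15 = -121120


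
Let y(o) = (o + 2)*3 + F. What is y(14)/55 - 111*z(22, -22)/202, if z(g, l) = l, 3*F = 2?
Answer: 216211/16665 ≈ 12.974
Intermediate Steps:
F = ⅔ (F = (⅓)*2 = ⅔ ≈ 0.66667)
y(o) = 20/3 + 3*o (y(o) = (o + 2)*3 + ⅔ = (2 + o)*3 + ⅔ = (6 + 3*o) + ⅔ = 20/3 + 3*o)
y(14)/55 - 111*z(22, -22)/202 = (20/3 + 3*14)/55 - 111/(202/(-22)) = (20/3 + 42)*(1/55) - 111/(202*(-1/22)) = (146/3)*(1/55) - 111/(-101/11) = 146/165 - 111*(-11/101) = 146/165 + 1221/101 = 216211/16665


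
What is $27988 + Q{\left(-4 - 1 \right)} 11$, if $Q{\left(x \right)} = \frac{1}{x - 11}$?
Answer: $\frac{447797}{16} \approx 27987.0$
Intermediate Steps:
$Q{\left(x \right)} = \frac{1}{-11 + x}$
$27988 + Q{\left(-4 - 1 \right)} 11 = 27988 + \frac{1}{-11 - 5} \cdot 11 = 27988 + \frac{1}{-16} \cdot 11 = 27988 - \frac{11}{16} = \frac{447797}{16}$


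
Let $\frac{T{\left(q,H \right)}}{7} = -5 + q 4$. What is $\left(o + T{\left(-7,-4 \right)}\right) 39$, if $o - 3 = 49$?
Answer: $-6981$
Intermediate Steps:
$o = 52$ ($o = 3 + 49 = 52$)
$T{\left(q,H \right)} = -35 + 28 q$ ($T{\left(q,H \right)} = 7 \left(-5 + q 4\right) = 7 \left(-5 + 4 q\right) = -35 + 28 q$)
$\left(o + T{\left(-7,-4 \right)}\right) 39 = \left(52 + \left(-35 + 28 \left(-7\right)\right)\right) 39 = \left(52 - 231\right) 39 = \left(-179\right) 39 = -6981$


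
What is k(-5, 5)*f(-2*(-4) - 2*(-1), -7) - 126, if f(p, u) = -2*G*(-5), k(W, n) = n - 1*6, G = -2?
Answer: -106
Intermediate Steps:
k(W, n) = -6 + n (k(W, n) = n - 6 = -6 + n)
f(p, u) = -20 (f(p, u) = -2*(-2)*(-5) = 4*(-5) = -20)
k(-5, 5)*f(-2*(-4) - 2*(-1), -7) - 126 = (-6 + 5)*(-20) - 126 = -1*(-20) - 126 = 20 - 126 = -106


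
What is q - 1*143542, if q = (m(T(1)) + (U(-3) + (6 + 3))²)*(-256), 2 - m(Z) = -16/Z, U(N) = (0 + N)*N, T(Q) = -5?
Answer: -1130894/5 ≈ -2.2618e+5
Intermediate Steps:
U(N) = N² (U(N) = N*N = N²)
m(Z) = 2 + 16/Z (m(Z) = 2 - (-16)/Z = 2 + 16/Z)
q = -413184/5 (q = ((2 + 16/(-5)) + ((-3)² + (6 + 3))²)*(-256) = ((2 + 16*(-⅕)) + (9 + 9)²)*(-256) = ((2 - 16/5) + 18²)*(-256) = (-6/5 + 324)*(-256) = (1614/5)*(-256) = -413184/5 ≈ -82637.)
q - 1*143542 = -413184/5 - 1*143542 = -413184/5 - 143542 = -1130894/5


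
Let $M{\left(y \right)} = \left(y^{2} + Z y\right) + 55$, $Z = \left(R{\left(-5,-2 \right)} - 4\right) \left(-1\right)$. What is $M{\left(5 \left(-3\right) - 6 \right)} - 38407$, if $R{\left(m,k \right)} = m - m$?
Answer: $-37995$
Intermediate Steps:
$R{\left(m,k \right)} = 0$
$Z = 4$ ($Z = \left(0 - 4\right) \left(-1\right) = \left(-4\right) \left(-1\right) = 4$)
$M{\left(y \right)} = 55 + y^{2} + 4 y$ ($M{\left(y \right)} = \left(y^{2} + 4 y\right) + 55 = 55 + y^{2} + 4 y$)
$M{\left(5 \left(-3\right) - 6 \right)} - 38407 = \left(55 + \left(5 \left(-3\right) - 6\right)^{2} + 4 \left(5 \left(-3\right) - 6\right)\right) - 38407 = \left(55 + \left(-15 - 6\right)^{2} + 4 \left(-15 - 6\right)\right) - 38407 = \left(55 + \left(-21\right)^{2} + 4 \left(-21\right)\right) - 38407 = \left(55 + 441 - 84\right) - 38407 = 412 - 38407 = -37995$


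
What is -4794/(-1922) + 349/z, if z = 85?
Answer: 539134/81685 ≈ 6.6002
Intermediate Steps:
-4794/(-1922) + 349/z = -4794/(-1922) + 349/85 = -4794*(-1/1922) + 349*(1/85) = 2397/961 + 349/85 = 539134/81685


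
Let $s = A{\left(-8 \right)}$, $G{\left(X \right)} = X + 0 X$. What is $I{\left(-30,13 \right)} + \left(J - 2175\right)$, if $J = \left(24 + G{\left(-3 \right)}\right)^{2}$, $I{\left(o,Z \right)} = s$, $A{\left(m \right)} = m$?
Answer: $-1742$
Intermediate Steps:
$G{\left(X \right)} = X$ ($G{\left(X \right)} = X + 0 = X$)
$s = -8$
$I{\left(o,Z \right)} = -8$
$J = 441$ ($J = \left(24 - 3\right)^{2} = 21^{2} = 441$)
$I{\left(-30,13 \right)} + \left(J - 2175\right) = -8 + \left(441 - 2175\right) = -8 - 1734 = -1742$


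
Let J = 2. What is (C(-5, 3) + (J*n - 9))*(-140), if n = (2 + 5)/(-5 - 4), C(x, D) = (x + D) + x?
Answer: 22120/9 ≈ 2457.8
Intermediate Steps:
C(x, D) = D + 2*x (C(x, D) = (D + x) + x = D + 2*x)
n = -7/9 (n = 7/(-9) = 7*(-⅑) = -7/9 ≈ -0.77778)
(C(-5, 3) + (J*n - 9))*(-140) = ((3 + 2*(-5)) + (2*(-7/9) - 9))*(-140) = ((3 - 10) + (-14/9 - 9))*(-140) = (-7 - 95/9)*(-140) = -158/9*(-140) = 22120/9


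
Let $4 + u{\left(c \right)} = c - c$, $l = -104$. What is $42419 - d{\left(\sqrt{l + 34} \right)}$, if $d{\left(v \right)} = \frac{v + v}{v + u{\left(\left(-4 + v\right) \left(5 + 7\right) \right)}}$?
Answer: $\frac{1823947}{43} + \frac{4 i \sqrt{70}}{43} \approx 42417.0 + 0.77829 i$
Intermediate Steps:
$u{\left(c \right)} = -4$ ($u{\left(c \right)} = -4 + \left(c - c\right) = -4 + 0 = -4$)
$d{\left(v \right)} = \frac{2 v}{-4 + v}$ ($d{\left(v \right)} = \frac{v + v}{v - 4} = \frac{2 v}{-4 + v}$)
$42419 - d{\left(\sqrt{l + 34} \right)} = 42419 - \frac{2 \sqrt{-104 + 34}}{-4 + \sqrt{-104 + 34}} = 42419 - \frac{2 \sqrt{-70}}{-4 + \sqrt{-70}} = 42419 - \frac{2 i \sqrt{70}}{-4 + i \sqrt{70}}$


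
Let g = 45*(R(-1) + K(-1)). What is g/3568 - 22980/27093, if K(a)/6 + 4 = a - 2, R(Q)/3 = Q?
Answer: -45618655/32222608 ≈ -1.4157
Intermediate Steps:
R(Q) = 3*Q
K(a) = -36 + 6*a (K(a) = -24 + 6*(a - 2) = -24 + 6*(-2 + a) = -24 + (-12 + 6*a) = -36 + 6*a)
g = -2025 (g = 45*(3*(-1) + (-36 + 6*(-1))) = 45*(-3 + (-36 - 6)) = 45*(-3 - 42) = 45*(-45) = -2025)
g/3568 - 22980/27093 = -2025/3568 - 22980/27093 = -2025*1/3568 - 22980*1/27093 = -2025/3568 - 7660/9031 = -45618655/32222608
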